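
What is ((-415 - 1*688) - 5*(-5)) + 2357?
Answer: 1279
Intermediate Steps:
((-415 - 1*688) - 5*(-5)) + 2357 = ((-415 - 688) + 25) + 2357 = (-1103 + 25) + 2357 = -1078 + 2357 = 1279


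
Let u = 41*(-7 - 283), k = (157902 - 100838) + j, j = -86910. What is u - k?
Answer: 17956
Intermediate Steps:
k = -29846 (k = (157902 - 100838) - 86910 = 57064 - 86910 = -29846)
u = -11890 (u = 41*(-290) = -11890)
u - k = -11890 - 1*(-29846) = -11890 + 29846 = 17956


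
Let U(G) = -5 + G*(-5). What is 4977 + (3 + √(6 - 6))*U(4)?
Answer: 4902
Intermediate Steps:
U(G) = -5 - 5*G
4977 + (3 + √(6 - 6))*U(4) = 4977 + (3 + √(6 - 6))*(-5 - 5*4) = 4977 + (3 + √0)*(-5 - 20) = 4977 + (3 + 0)*(-25) = 4977 + 3*(-25) = 4977 - 75 = 4902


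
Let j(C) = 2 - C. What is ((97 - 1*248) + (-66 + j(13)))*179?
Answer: -40812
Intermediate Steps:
((97 - 1*248) + (-66 + j(13)))*179 = ((97 - 1*248) + (-66 + (2 - 1*13)))*179 = ((97 - 248) + (-66 + (2 - 13)))*179 = (-151 + (-66 - 11))*179 = (-151 - 77)*179 = -228*179 = -40812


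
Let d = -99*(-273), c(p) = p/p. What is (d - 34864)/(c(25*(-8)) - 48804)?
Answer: 7837/48803 ≈ 0.16058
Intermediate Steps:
c(p) = 1
d = 27027
(d - 34864)/(c(25*(-8)) - 48804) = (27027 - 34864)/(1 - 48804) = -7837/(-48803) = -7837*(-1/48803) = 7837/48803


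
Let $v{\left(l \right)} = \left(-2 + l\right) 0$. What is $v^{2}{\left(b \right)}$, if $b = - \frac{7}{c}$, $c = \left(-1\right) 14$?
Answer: $0$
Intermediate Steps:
$c = -14$
$b = \frac{1}{2}$ ($b = - \frac{7}{-14} = \left(-7\right) \left(- \frac{1}{14}\right) = \frac{1}{2} \approx 0.5$)
$v{\left(l \right)} = 0$
$v^{2}{\left(b \right)} = 0^{2} = 0$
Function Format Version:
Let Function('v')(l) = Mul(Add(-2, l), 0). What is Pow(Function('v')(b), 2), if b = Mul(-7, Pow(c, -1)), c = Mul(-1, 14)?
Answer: 0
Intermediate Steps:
c = -14
b = Rational(1, 2) (b = Mul(-7, Pow(-14, -1)) = Mul(-7, Rational(-1, 14)) = Rational(1, 2) ≈ 0.50000)
Function('v')(l) = 0
Pow(Function('v')(b), 2) = Pow(0, 2) = 0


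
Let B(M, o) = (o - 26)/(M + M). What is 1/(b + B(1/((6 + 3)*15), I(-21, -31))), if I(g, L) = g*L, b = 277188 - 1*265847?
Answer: 2/107057 ≈ 1.8682e-5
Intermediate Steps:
b = 11341 (b = 277188 - 265847 = 11341)
I(g, L) = L*g
B(M, o) = (-26 + o)/(2*M) (B(M, o) = (-26 + o)/((2*M)) = (-26 + o)*(1/(2*M)) = (-26 + o)/(2*M))
1/(b + B(1/((6 + 3)*15), I(-21, -31))) = 1/(11341 + (-26 - 31*(-21))/(2*(1/((6 + 3)*15)))) = 1/(11341 + (-26 + 651)/(2*(1/(9*15)))) = 1/(11341 + (½)*625/1/135) = 1/(11341 + (½)*625/(1/135)) = 1/(11341 + (½)*135*625) = 1/(11341 + 84375/2) = 1/(107057/2) = 2/107057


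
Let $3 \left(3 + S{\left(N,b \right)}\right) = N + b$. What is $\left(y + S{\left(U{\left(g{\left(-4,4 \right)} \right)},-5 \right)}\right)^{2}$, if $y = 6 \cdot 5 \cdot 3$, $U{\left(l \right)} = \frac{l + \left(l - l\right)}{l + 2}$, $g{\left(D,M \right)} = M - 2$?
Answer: $\frac{29241}{4} \approx 7310.3$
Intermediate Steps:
$g{\left(D,M \right)} = -2 + M$ ($g{\left(D,M \right)} = M - 2 = -2 + M$)
$U{\left(l \right)} = \frac{l}{2 + l}$ ($U{\left(l \right)} = \frac{l + 0}{2 + l} = \frac{l}{2 + l}$)
$S{\left(N,b \right)} = -3 + \frac{N}{3} + \frac{b}{3}$ ($S{\left(N,b \right)} = -3 + \frac{N + b}{3} = -3 + \left(\frac{N}{3} + \frac{b}{3}\right) = -3 + \frac{N}{3} + \frac{b}{3}$)
$y = 90$ ($y = 30 \cdot 3 = 90$)
$\left(y + S{\left(U{\left(g{\left(-4,4 \right)} \right)},-5 \right)}\right)^{2} = \left(90 + \left(-3 + \frac{\left(-2 + 4\right) \frac{1}{2 + \left(-2 + 4\right)}}{3} + \frac{1}{3} \left(-5\right)\right)\right)^{2} = \left(90 - \left(\frac{14}{3} - \frac{2}{3 \left(2 + 2\right)}\right)\right)^{2} = \left(90 - \left(\frac{14}{3} - \frac{2}{3 \cdot 4}\right)\right)^{2} = \left(90 - \left(\frac{14}{3} - \frac{2}{3} \cdot \frac{1}{4}\right)\right)^{2} = \left(90 - \frac{9}{2}\right)^{2} = \left(\frac{171}{2}\right)^{2} = \frac{29241}{4}$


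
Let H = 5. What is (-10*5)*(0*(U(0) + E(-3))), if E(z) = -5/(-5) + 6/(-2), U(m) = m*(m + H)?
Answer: 0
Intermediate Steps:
U(m) = m*(5 + m) (U(m) = m*(m + 5) = m*(5 + m))
E(z) = -2 (E(z) = -5*(-⅕) + 6*(-½) = 1 - 3 = -2)
(-10*5)*(0*(U(0) + E(-3))) = (-10*5)*(0*(0*(5 + 0) - 2)) = -0*(0*5 - 2) = -0*(0 - 2) = -0*(-2) = -50*0 = 0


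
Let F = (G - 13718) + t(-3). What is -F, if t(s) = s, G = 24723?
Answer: -11002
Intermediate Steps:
F = 11002 (F = (24723 - 13718) - 3 = 11005 - 3 = 11002)
-F = -1*11002 = -11002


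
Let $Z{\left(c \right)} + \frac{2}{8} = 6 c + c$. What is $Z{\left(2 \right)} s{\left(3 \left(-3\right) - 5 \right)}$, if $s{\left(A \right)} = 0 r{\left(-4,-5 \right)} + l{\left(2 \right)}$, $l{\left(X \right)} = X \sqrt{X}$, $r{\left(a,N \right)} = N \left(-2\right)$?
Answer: $\frac{55 \sqrt{2}}{2} \approx 38.891$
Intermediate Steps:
$r{\left(a,N \right)} = - 2 N$
$l{\left(X \right)} = X^{\frac{3}{2}}$
$Z{\left(c \right)} = - \frac{1}{4} + 7 c$ ($Z{\left(c \right)} = - \frac{1}{4} + \left(6 c + c\right) = - \frac{1}{4} + 7 c$)
$s{\left(A \right)} = 2 \sqrt{2}$ ($s{\left(A \right)} = 0 \left(\left(-2\right) \left(-5\right)\right) + 2^{\frac{3}{2}} = 0 \cdot 10 + 2 \sqrt{2} = 0 + 2 \sqrt{2} = 2 \sqrt{2}$)
$Z{\left(2 \right)} s{\left(3 \left(-3\right) - 5 \right)} = \left(- \frac{1}{4} + 7 \cdot 2\right) 2 \sqrt{2} = \left(- \frac{1}{4} + 14\right) 2 \sqrt{2} = \frac{55 \cdot 2 \sqrt{2}}{4} = \frac{55 \sqrt{2}}{2}$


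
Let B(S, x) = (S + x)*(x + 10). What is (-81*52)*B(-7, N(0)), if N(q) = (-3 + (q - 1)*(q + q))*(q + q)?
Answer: 294840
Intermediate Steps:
N(q) = 2*q*(-3 + 2*q*(-1 + q)) (N(q) = (-3 + (-1 + q)*(2*q))*(2*q) = (-3 + 2*q*(-1 + q))*(2*q) = 2*q*(-3 + 2*q*(-1 + q)))
B(S, x) = (10 + x)*(S + x) (B(S, x) = (S + x)*(10 + x) = (10 + x)*(S + x))
(-81*52)*B(-7, N(0)) = (-81*52)*((2*0*(-3 - 2*0 + 2*0²))² + 10*(-7) + 10*(2*0*(-3 - 2*0 + 2*0²)) - 14*0*(-3 - 2*0 + 2*0²)) = -4212*((2*0*(-3 + 0 + 2*0))² - 70 + 10*(2*0*(-3 + 0 + 2*0)) - 14*0*(-3 + 0 + 2*0)) = -4212*((2*0*(-3 + 0 + 0))² - 70 + 10*(2*0*(-3 + 0 + 0)) - 14*0*(-3 + 0 + 0)) = -4212*((2*0*(-3))² - 70 + 10*(2*0*(-3)) - 14*0*(-3)) = -4212*(0² - 70 + 10*0 - 7*0) = -4212*(0 - 70 + 0 + 0) = -4212*(-70) = 294840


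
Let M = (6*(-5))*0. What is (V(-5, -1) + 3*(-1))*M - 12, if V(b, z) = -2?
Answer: -12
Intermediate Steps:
M = 0 (M = -30*0 = 0)
(V(-5, -1) + 3*(-1))*M - 12 = (-2 + 3*(-1))*0 - 12 = (-2 - 3)*0 - 12 = -5*0 - 12 = 0 - 12 = -12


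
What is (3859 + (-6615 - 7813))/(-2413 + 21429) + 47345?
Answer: 900301951/19016 ≈ 47344.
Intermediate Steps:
(3859 + (-6615 - 7813))/(-2413 + 21429) + 47345 = (3859 - 14428)/19016 + 47345 = -10569*1/19016 + 47345 = -10569/19016 + 47345 = 900301951/19016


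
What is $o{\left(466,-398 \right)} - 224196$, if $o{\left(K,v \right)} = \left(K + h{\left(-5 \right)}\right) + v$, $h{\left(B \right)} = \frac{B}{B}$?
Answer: $-224127$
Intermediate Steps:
$h{\left(B \right)} = 1$
$o{\left(K,v \right)} = 1 + K + v$ ($o{\left(K,v \right)} = \left(K + 1\right) + v = \left(1 + K\right) + v = 1 + K + v$)
$o{\left(466,-398 \right)} - 224196 = \left(1 + 466 - 398\right) - 224196 = 69 - 224196 = -224127$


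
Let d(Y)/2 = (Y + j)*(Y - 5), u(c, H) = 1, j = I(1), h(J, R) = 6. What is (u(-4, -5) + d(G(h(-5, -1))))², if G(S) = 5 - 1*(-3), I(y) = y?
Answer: 3025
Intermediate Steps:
j = 1
G(S) = 8 (G(S) = 5 + 3 = 8)
d(Y) = 2*(1 + Y)*(-5 + Y) (d(Y) = 2*((Y + 1)*(Y - 5)) = 2*((1 + Y)*(-5 + Y)) = 2*(1 + Y)*(-5 + Y))
(u(-4, -5) + d(G(h(-5, -1))))² = (1 + (-10 - 8*8 + 2*8²))² = (1 + (-10 - 64 + 2*64))² = (1 + (-10 - 64 + 128))² = (1 + 54)² = 55² = 3025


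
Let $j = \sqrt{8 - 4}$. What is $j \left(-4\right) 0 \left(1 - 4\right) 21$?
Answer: $0$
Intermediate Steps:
$j = 2$ ($j = \sqrt{4} = 2$)
$j \left(-4\right) 0 \left(1 - 4\right) 21 = 2 \left(-4\right) 0 \left(1 - 4\right) 21 = 2 \cdot 0 \left(1 - 4\right) 21 = 2 \cdot 0 \left(-3\right) 21 = 2 \cdot 0 \cdot 21 = 0 \cdot 21 = 0$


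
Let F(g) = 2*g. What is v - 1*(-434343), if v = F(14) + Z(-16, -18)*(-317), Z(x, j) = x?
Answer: 439443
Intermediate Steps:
v = 5100 (v = 2*14 - 16*(-317) = 28 + 5072 = 5100)
v - 1*(-434343) = 5100 - 1*(-434343) = 5100 + 434343 = 439443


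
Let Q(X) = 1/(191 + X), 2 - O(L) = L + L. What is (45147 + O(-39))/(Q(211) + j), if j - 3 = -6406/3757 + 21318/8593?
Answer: 45150908014758/3771903511 ≈ 11970.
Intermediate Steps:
O(L) = 2 - 2*L (O(L) = 2 - (L + L) = 2 - 2*L)
j = 9376667/2483377 (j = 3 + (-6406/3757 + 21318/8593) = 3 + 1926536/2483377 = 9376667/2483377 ≈ 3.7758)
(45147 + O(-39))/(Q(211) + j) = (45147 + (2 - 2*(-39)))/(1/(191 + 211) + 9376667/2483377) = (45147 + (2 + 78))/(1/402 + 9376667/2483377) = (45147 + 80)/(1/402 + 9376667/2483377) = 45227/(3771903511/998317554) = 45227*(998317554/3771903511) = 45150908014758/3771903511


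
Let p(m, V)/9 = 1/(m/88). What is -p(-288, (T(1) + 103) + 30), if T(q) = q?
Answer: 11/4 ≈ 2.7500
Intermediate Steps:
p(m, V) = 792/m (p(m, V) = 9/((m/88)) = 9*(88/m) = 792/m)
-p(-288, (T(1) + 103) + 30) = -792/(-288) = -792*(-1)/288 = -1*(-11/4) = 11/4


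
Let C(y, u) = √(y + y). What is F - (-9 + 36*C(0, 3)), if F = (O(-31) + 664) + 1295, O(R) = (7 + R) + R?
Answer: 1913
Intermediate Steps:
C(y, u) = √2*√y (C(y, u) = √(2*y) = √2*√y)
O(R) = 7 + 2*R
F = 1904 (F = ((7 + 2*(-31)) + 664) + 1295 = ((7 - 62) + 664) + 1295 = (-55 + 664) + 1295 = 609 + 1295 = 1904)
F - (-9 + 36*C(0, 3)) = 1904 - (-9 + 36*(√2*√0)) = 1904 - (-9 + 36*(√2*0)) = 1904 - (-9 + 36*0) = 1904 - (-9 + 0) = 1904 - 1*(-9) = 1904 + 9 = 1913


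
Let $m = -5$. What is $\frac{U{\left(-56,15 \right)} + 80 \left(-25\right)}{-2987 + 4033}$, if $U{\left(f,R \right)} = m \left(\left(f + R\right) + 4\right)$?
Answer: $- \frac{1815}{1046} \approx -1.7352$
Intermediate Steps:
$U{\left(f,R \right)} = -20 - 5 R - 5 f$ ($U{\left(f,R \right)} = - 5 \left(\left(f + R\right) + 4\right) = - 5 \left(\left(R + f\right) + 4\right) = - 5 \left(4 + R + f\right) = -20 - 5 R - 5 f$)
$\frac{U{\left(-56,15 \right)} + 80 \left(-25\right)}{-2987 + 4033} = \frac{\left(-20 - 75 - -280\right) + 80 \left(-25\right)}{-2987 + 4033} = \frac{\left(-20 - 75 + 280\right) - 2000}{1046} = \left(185 - 2000\right) \frac{1}{1046} = \left(-1815\right) \frac{1}{1046} = - \frac{1815}{1046}$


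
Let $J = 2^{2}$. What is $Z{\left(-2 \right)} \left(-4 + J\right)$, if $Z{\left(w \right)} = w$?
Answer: $0$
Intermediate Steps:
$J = 4$
$Z{\left(-2 \right)} \left(-4 + J\right) = - 2 \left(-4 + 4\right) = \left(-2\right) 0 = 0$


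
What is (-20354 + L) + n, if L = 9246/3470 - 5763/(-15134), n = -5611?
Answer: -681695764563/26257490 ≈ -25962.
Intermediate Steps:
L = 79963287/26257490 (L = 9246*(1/3470) - 5763*(-1/15134) = 4623/1735 + 5763/15134 = 79963287/26257490 ≈ 3.0454)
(-20354 + L) + n = (-20354 + 79963287/26257490) - 5611 = -534364988173/26257490 - 5611 = -681695764563/26257490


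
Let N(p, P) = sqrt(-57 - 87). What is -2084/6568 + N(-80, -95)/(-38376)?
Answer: -521/1642 - I/3198 ≈ -0.3173 - 0.0003127*I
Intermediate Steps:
N(p, P) = 12*I (N(p, P) = sqrt(-144) = 12*I)
-2084/6568 + N(-80, -95)/(-38376) = -2084/6568 + (12*I)/(-38376) = -2084*1/6568 + (12*I)*(-1/38376) = -521/1642 - I/3198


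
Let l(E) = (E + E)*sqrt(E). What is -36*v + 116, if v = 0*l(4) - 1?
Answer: 152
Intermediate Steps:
l(E) = 2*E**(3/2) (l(E) = (2*E)*sqrt(E) = 2*E**(3/2))
v = -1 (v = 0*(2*4**(3/2)) - 1 = 0*(2*8) - 1 = 0*16 - 1 = 0 - 1 = -1)
-36*v + 116 = -36*(-1) + 116 = 36 + 116 = 152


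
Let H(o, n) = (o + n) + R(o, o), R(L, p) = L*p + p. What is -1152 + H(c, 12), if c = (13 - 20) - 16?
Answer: -657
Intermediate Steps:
R(L, p) = p + L*p
c = -23 (c = -7 - 16 = -23)
H(o, n) = n + o + o*(1 + o) (H(o, n) = (o + n) + o*(1 + o) = (n + o) + o*(1 + o) = n + o + o*(1 + o))
-1152 + H(c, 12) = -1152 + (12 - 23 - 23*(1 - 23)) = -1152 + (12 - 23 - 23*(-22)) = -1152 + (12 - 23 + 506) = -1152 + 495 = -657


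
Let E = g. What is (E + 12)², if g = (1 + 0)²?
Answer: 169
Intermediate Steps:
g = 1 (g = 1² = 1)
E = 1
(E + 12)² = (1 + 12)² = 13² = 169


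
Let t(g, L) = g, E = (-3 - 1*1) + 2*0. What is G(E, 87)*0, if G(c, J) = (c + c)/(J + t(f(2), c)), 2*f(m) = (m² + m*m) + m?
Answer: 0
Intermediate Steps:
f(m) = m² + m/2 (f(m) = ((m² + m*m) + m)/2 = ((m² + m²) + m)/2 = (2*m² + m)/2 = (m + 2*m²)/2 = m² + m/2)
E = -4 (E = (-3 - 1) + 0 = -4 + 0 = -4)
G(c, J) = 2*c/(5 + J) (G(c, J) = (c + c)/(J + 2*(½ + 2)) = (2*c)/(J + 2*(5/2)) = (2*c)/(J + 5) = (2*c)/(5 + J) = 2*c/(5 + J))
G(E, 87)*0 = (2*(-4)/(5 + 87))*0 = (2*(-4)/92)*0 = (2*(-4)*(1/92))*0 = -2/23*0 = 0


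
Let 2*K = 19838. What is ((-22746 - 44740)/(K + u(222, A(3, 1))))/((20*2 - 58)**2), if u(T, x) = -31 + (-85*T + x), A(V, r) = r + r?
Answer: 33743/1454760 ≈ 0.023195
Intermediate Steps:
A(V, r) = 2*r
K = 9919 (K = (1/2)*19838 = 9919)
u(T, x) = -31 + x - 85*T (u(T, x) = -31 + (x - 85*T) = -31 + x - 85*T)
((-22746 - 44740)/(K + u(222, A(3, 1))))/((20*2 - 58)**2) = ((-22746 - 44740)/(9919 + (-31 + 2*1 - 85*222)))/((20*2 - 58)**2) = (-67486/(9919 + (-31 + 2 - 18870)))/((40 - 58)**2) = (-67486/(9919 - 18899))/((-18)**2) = -67486/(-8980)/324 = -67486*(-1/8980)*(1/324) = (33743/4490)*(1/324) = 33743/1454760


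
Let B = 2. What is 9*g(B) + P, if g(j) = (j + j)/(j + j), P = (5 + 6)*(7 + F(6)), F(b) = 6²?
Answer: 482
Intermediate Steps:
F(b) = 36
P = 473 (P = (5 + 6)*(7 + 36) = 11*43 = 473)
g(j) = 1 (g(j) = (2*j)/((2*j)) = (2*j)*(1/(2*j)) = 1)
9*g(B) + P = 9*1 + 473 = 9 + 473 = 482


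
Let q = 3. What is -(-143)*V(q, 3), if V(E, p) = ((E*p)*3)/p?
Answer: 1287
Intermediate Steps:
V(E, p) = 3*E (V(E, p) = (3*E*p)/p = 3*E)
-(-143)*V(q, 3) = -(-143)*3*3 = -(-143)*9 = -1*(-1287) = 1287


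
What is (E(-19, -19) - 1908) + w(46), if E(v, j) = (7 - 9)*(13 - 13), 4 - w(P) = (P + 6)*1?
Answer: -1956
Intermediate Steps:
w(P) = -2 - P (w(P) = 4 - (P + 6) = 4 - (6 + P) = 4 + (-6 - P) = -2 - P)
E(v, j) = 0 (E(v, j) = -2*0 = 0)
(E(-19, -19) - 1908) + w(46) = (0 - 1908) + (-2 - 1*46) = -1908 + (-2 - 46) = -1908 - 48 = -1956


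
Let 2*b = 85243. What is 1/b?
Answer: 2/85243 ≈ 2.3462e-5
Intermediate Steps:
b = 85243/2 (b = (½)*85243 = 85243/2 ≈ 42622.)
1/b = 1/(85243/2) = 2/85243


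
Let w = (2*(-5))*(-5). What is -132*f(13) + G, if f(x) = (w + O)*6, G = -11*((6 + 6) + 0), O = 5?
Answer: -43692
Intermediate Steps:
w = 50 (w = -10*(-5) = 50)
G = -132 (G = -11*(12 + 0) = -11*12 = -132)
f(x) = 330 (f(x) = (50 + 5)*6 = 55*6 = 330)
-132*f(13) + G = -132*330 - 132 = -43560 - 132 = -43692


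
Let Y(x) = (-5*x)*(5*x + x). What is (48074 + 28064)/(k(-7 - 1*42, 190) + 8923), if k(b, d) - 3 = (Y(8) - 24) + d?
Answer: 38069/3586 ≈ 10.616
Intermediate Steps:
Y(x) = -30*x² (Y(x) = (-5*x)*(6*x) = -30*x²)
k(b, d) = -1941 + d (k(b, d) = 3 + ((-30*8² - 24) + d) = 3 + ((-30*64 - 24) + d) = 3 + ((-1920 - 24) + d) = 3 + (-1944 + d) = -1941 + d)
(48074 + 28064)/(k(-7 - 1*42, 190) + 8923) = (48074 + 28064)/((-1941 + 190) + 8923) = 76138/(-1751 + 8923) = 76138/7172 = 76138*(1/7172) = 38069/3586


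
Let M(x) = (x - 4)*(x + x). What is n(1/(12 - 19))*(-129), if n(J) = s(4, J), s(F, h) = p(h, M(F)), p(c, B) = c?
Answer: 129/7 ≈ 18.429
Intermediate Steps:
M(x) = 2*x*(-4 + x) (M(x) = (-4 + x)*(2*x) = 2*x*(-4 + x))
s(F, h) = h
n(J) = J
n(1/(12 - 19))*(-129) = -129/(12 - 19) = -129/(-7) = -1/7*(-129) = 129/7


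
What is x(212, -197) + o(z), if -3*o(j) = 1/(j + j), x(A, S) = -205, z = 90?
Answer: -110701/540 ≈ -205.00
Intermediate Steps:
o(j) = -1/(6*j) (o(j) = -1/(3*(j + j)) = -1/(2*j)/3 = -1/(6*j))
x(212, -197) + o(z) = -205 - ⅙/90 = -205 - ⅙*1/90 = -205 - 1/540 = -110701/540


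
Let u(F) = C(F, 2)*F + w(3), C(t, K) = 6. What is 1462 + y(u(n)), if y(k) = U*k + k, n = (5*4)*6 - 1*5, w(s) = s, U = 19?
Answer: 15322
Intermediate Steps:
n = 115 (n = 20*6 - 5 = 120 - 5 = 115)
u(F) = 3 + 6*F (u(F) = 6*F + 3 = 3 + 6*F)
y(k) = 20*k (y(k) = 19*k + k = 20*k)
1462 + y(u(n)) = 1462 + 20*(3 + 6*115) = 1462 + 20*(3 + 690) = 1462 + 20*693 = 1462 + 13860 = 15322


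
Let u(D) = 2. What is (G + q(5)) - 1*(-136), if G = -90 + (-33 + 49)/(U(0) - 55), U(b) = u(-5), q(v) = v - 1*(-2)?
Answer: 2793/53 ≈ 52.698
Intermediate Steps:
q(v) = 2 + v (q(v) = v + 2 = 2 + v)
U(b) = 2
G = -4786/53 (G = -90 + (-33 + 49)/(2 - 55) = -90 + 16/(-53) = -90 + 16*(-1/53) = -90 - 16/53 = -4786/53 ≈ -90.302)
(G + q(5)) - 1*(-136) = (-4786/53 + (2 + 5)) - 1*(-136) = (-4786/53 + 7) + 136 = -4415/53 + 136 = 2793/53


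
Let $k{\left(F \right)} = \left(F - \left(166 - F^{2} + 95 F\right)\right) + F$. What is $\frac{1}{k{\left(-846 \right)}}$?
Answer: $\frac{1}{794228} \approx 1.2591 \cdot 10^{-6}$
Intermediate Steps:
$k{\left(F \right)} = -166 + F^{2} - 93 F$ ($k{\left(F \right)} = \left(F - \left(166 - F^{2} + 95 F\right)\right) + F = \left(-166 + F^{2} - 94 F\right) + F = -166 + F^{2} - 93 F$)
$\frac{1}{k{\left(-846 \right)}} = \frac{1}{-166 + \left(-846\right)^{2} - -78678} = \frac{1}{-166 + 715716 + 78678} = \frac{1}{794228}$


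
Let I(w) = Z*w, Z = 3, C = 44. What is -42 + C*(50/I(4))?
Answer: 424/3 ≈ 141.33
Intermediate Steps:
I(w) = 3*w
-42 + C*(50/I(4)) = -42 + 44*(50/((3*4))) = -42 + 44*(50/12) = -42 + 44*(50*(1/12)) = -42 + 44*(25/6) = -42 + 550/3 = 424/3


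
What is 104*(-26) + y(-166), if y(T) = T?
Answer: -2870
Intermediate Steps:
104*(-26) + y(-166) = 104*(-26) - 166 = -2704 - 166 = -2870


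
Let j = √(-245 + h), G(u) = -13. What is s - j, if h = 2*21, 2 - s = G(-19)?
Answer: 15 - I*√203 ≈ 15.0 - 14.248*I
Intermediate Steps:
s = 15 (s = 2 - 1*(-13) = 2 + 13 = 15)
h = 42
j = I*√203 (j = √(-245 + 42) = √(-203) = I*√203 ≈ 14.248*I)
s - j = 15 - I*√203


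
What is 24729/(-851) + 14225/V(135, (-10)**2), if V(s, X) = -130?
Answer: -3064049/22126 ≈ -138.48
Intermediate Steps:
24729/(-851) + 14225/V(135, (-10)**2) = 24729/(-851) + 14225/(-130) = 24729*(-1/851) + 14225*(-1/130) = -24729/851 - 2845/26 = -3064049/22126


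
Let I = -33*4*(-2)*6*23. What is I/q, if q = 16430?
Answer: 18216/8215 ≈ 2.2174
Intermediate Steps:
I = 36432 (I = -(-264)*6*23 = -33*(-48)*23 = 1584*23 = 36432)
I/q = 36432/16430 = 36432*(1/16430) = 18216/8215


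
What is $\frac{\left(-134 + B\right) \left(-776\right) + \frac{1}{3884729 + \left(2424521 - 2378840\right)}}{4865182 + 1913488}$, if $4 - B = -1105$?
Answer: $- \frac{2973748205999}{26642952354700} \approx -0.11161$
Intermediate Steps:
$B = 1109$ ($B = 4 - -1105 = 4 + 1105 = 1109$)
$\frac{\left(-134 + B\right) \left(-776\right) + \frac{1}{3884729 + \left(2424521 - 2378840\right)}}{4865182 + 1913488} = \frac{\left(-134 + 1109\right) \left(-776\right) + \frac{1}{3884729 + \left(2424521 - 2378840\right)}}{4865182 + 1913488} = \frac{975 \left(-776\right) + \frac{1}{3884729 + \left(2424521 - 2378840\right)}}{6778670} = \left(-756600 + \frac{1}{3884729 + 45681}\right) \frac{1}{6778670} = \left(-756600 + \frac{1}{3930410}\right) \frac{1}{6778670} = \left(- \frac{2973748205999}{3930410}\right) \frac{1}{6778670} = - \frac{2973748205999}{26642952354700}$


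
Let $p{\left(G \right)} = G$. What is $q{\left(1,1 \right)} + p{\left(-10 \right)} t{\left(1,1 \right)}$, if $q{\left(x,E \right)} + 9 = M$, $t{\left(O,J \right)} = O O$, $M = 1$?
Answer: $-18$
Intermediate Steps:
$t{\left(O,J \right)} = O^{2}$
$q{\left(x,E \right)} = -8$ ($q{\left(x,E \right)} = -9 + 1 = -8$)
$q{\left(1,1 \right)} + p{\left(-10 \right)} t{\left(1,1 \right)} = -8 - 10 \cdot 1^{2} = -8 - 10 = -18$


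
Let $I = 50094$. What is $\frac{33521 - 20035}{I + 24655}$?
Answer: $\frac{13486}{74749} \approx 0.18042$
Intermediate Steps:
$\frac{33521 - 20035}{I + 24655} = \frac{33521 - 20035}{50094 + 24655} = \frac{13486}{74749}$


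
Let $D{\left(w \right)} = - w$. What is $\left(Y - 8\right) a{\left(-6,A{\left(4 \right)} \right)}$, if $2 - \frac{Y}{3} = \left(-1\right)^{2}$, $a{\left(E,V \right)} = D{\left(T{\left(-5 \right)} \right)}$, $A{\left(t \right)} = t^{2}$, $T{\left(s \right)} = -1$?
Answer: $-5$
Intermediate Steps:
$a{\left(E,V \right)} = 1$ ($a{\left(E,V \right)} = \left(-1\right) \left(-1\right) = 1$)
$Y = 3$ ($Y = 6 - 3 \left(-1\right)^{2} = 6 - 3 = 3$)
$\left(Y - 8\right) a{\left(-6,A{\left(4 \right)} \right)} = \left(3 - 8\right) 1 = \left(-5\right) 1 = -5$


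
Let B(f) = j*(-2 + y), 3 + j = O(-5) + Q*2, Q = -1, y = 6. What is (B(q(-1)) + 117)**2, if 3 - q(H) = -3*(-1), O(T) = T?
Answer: 5929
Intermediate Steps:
q(H) = 0 (q(H) = 3 - (-3)*(-1) = 3 - 1*3 = 3 - 3 = 0)
j = -10 (j = -3 + (-5 - 1*2) = -3 + (-5 - 2) = -3 - 7 = -10)
B(f) = -40 (B(f) = -10*(-2 + 6) = -10*4 = -40)
(B(q(-1)) + 117)**2 = (-40 + 117)**2 = 77**2 = 5929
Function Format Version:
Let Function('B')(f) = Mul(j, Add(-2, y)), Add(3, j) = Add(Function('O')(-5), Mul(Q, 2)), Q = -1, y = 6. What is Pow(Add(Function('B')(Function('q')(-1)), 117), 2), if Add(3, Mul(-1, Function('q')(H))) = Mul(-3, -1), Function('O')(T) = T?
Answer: 5929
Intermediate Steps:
Function('q')(H) = 0 (Function('q')(H) = Add(3, Mul(-1, Mul(-3, -1))) = Add(3, Mul(-1, 3)) = Add(3, -3) = 0)
j = -10 (j = Add(-3, Add(-5, Mul(-1, 2))) = Add(-3, Add(-5, -2)) = Add(-3, -7) = -10)
Function('B')(f) = -40 (Function('B')(f) = Mul(-10, Add(-2, 6)) = Mul(-10, 4) = -40)
Pow(Add(Function('B')(Function('q')(-1)), 117), 2) = Pow(Add(-40, 117), 2) = Pow(77, 2) = 5929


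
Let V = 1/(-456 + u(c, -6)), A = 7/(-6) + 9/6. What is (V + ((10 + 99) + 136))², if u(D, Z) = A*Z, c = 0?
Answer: 12590859681/209764 ≈ 60024.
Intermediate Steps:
A = ⅓ (A = 7*(-⅙) + 9*(⅙) = -7/6 + 3/2 = ⅓ ≈ 0.33333)
u(D, Z) = Z/3
V = -1/458 (V = 1/(-456 + (⅓)*(-6)) = 1/(-456 - 2) = 1/(-458) = -1/458 ≈ -0.0021834)
(V + ((10 + 99) + 136))² = (-1/458 + ((10 + 99) + 136))² = (-1/458 + (109 + 136))² = (-1/458 + 245)² = (112209/458)² = 12590859681/209764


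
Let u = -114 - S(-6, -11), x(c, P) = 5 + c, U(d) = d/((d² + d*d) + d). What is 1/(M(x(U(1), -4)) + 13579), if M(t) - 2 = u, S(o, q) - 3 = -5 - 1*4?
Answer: 1/13473 ≈ 7.4223e-5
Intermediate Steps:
S(o, q) = -6 (S(o, q) = 3 + (-5 - 1*4) = 3 + (-5 - 4) = 3 - 9 = -6)
U(d) = d/(d + 2*d²) (U(d) = d/((d² + d²) + d) = d/(2*d² + d) = d/(d + 2*d²))
u = -108 (u = -114 - 1*(-6) = -114 + 6 = -108)
M(t) = -106 (M(t) = 2 - 108 = -106)
1/(M(x(U(1), -4)) + 13579) = 1/(-106 + 13579) = 1/13473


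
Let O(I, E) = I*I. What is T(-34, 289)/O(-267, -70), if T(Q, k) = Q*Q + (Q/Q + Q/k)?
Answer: 19667/1211913 ≈ 0.016228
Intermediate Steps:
O(I, E) = I²
T(Q, k) = 1 + Q² + Q/k (T(Q, k) = Q² + (1 + Q/k) = 1 + Q² + Q/k)
T(-34, 289)/O(-267, -70) = (1 + (-34)² - 34/289)/((-267)²) = (1 + 1156 - 34*1/289)/71289 = (1 + 1156 - 2/17)*(1/71289) = (19667/17)*(1/71289) = 19667/1211913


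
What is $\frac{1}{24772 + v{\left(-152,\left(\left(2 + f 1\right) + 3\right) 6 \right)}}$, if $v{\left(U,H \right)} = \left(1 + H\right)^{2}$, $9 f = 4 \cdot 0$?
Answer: $\frac{1}{25733} \approx 3.8861 \cdot 10^{-5}$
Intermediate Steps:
$f = 0$ ($f = \frac{4 \cdot 0}{9} = \frac{1}{9} \cdot 0 = 0$)
$\frac{1}{24772 + v{\left(-152,\left(\left(2 + f 1\right) + 3\right) 6 \right)}} = \frac{1}{24772 + \left(1 + \left(\left(2 + 0 \cdot 1\right) + 3\right) 6\right)^{2}} = \frac{1}{24772 + \left(1 + \left(\left(2 + 0\right) + 3\right) 6\right)^{2}} = \frac{1}{24772 + \left(1 + \left(2 + 3\right) 6\right)^{2}} = \frac{1}{24772 + \left(1 + 5 \cdot 6\right)^{2}} = \frac{1}{24772 + \left(1 + 30\right)^{2}} = \frac{1}{24772 + 31^{2}} = \frac{1}{24772 + 961} = \frac{1}{25733}$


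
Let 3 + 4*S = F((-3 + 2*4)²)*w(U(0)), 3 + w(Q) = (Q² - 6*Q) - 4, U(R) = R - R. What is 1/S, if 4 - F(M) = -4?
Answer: -4/59 ≈ -0.067797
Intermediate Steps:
U(R) = 0
F(M) = 8 (F(M) = 4 - 1*(-4) = 4 + 4 = 8)
w(Q) = -7 + Q² - 6*Q (w(Q) = -3 + ((Q² - 6*Q) - 4) = -3 + (-4 + Q² - 6*Q) = -7 + Q² - 6*Q)
S = -59/4 (S = -¾ + (8*(-7 + 0² - 6*0))/4 = -¾ + (8*(-7 + 0 + 0))/4 = -¾ + (8*(-7))/4 = -¾ + (¼)*(-56) = -¾ - 14 = -59/4 ≈ -14.750)
1/S = 1/(-59/4) = -4/59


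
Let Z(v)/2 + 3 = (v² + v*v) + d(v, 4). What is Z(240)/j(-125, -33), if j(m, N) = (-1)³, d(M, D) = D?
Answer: -230402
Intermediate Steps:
j(m, N) = -1
Z(v) = 2 + 4*v² (Z(v) = -6 + 2*((v² + v*v) + 4) = -6 + 2*((v² + v²) + 4) = -6 + 2*(2*v² + 4) = -6 + 2*(4 + 2*v²) = -6 + (8 + 4*v²) = 2 + 4*v²)
Z(240)/j(-125, -33) = (2 + 4*240²)/(-1) = (2 + 4*57600)*(-1) = (2 + 230400)*(-1) = 230402*(-1) = -230402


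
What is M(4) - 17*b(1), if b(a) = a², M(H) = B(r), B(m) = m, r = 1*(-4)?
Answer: -21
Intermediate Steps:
r = -4
M(H) = -4
M(4) - 17*b(1) = -4 - 17*1² = -4 - 17*1 = -4 - 17 = -21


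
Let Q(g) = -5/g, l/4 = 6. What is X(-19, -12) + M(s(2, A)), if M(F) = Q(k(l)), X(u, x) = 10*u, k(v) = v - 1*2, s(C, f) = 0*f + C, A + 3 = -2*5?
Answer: -4185/22 ≈ -190.23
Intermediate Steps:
l = 24 (l = 4*6 = 24)
A = -13 (A = -3 - 2*5 = -3 - 10 = -13)
s(C, f) = C (s(C, f) = 0 + C = C)
k(v) = -2 + v (k(v) = v - 2 = -2 + v)
M(F) = -5/22 (M(F) = -5/(-2 + 24) = -5/22)
X(-19, -12) + M(s(2, A)) = 10*(-19) - 5/22 = -190 - 5/22 = -4185/22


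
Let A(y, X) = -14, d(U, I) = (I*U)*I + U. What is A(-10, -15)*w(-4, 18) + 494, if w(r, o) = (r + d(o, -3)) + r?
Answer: -1914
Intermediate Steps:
d(U, I) = U + U*I² (d(U, I) = U*I² + U = U + U*I²)
w(r, o) = 2*r + 10*o (w(r, o) = (r + o*(1 + (-3)²)) + r = (r + o*(1 + 9)) + r = (r + o*10) + r = (r + 10*o) + r = 2*r + 10*o)
A(-10, -15)*w(-4, 18) + 494 = -14*(2*(-4) + 10*18) + 494 = -14*(-8 + 180) + 494 = -14*172 + 494 = -2408 + 494 = -1914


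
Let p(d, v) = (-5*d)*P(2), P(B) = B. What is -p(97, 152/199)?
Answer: 970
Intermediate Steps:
p(d, v) = -10*d (p(d, v) = -5*d*2 = -10*d)
-p(97, 152/199) = -(-10)*97 = -1*(-970) = 970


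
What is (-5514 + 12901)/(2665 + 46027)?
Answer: 7387/48692 ≈ 0.15171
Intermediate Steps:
(-5514 + 12901)/(2665 + 46027) = 7387/48692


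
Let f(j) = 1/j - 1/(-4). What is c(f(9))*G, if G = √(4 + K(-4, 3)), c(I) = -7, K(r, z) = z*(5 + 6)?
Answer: -7*√37 ≈ -42.579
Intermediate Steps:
K(r, z) = 11*z (K(r, z) = z*11 = 11*z)
f(j) = ¼ + 1/j (f(j) = 1/j - 1*(-¼) = 1/j + ¼ = ¼ + 1/j)
G = √37 (G = √(4 + 11*3) = √(4 + 33) = √37 ≈ 6.0828)
c(f(9))*G = -7*√37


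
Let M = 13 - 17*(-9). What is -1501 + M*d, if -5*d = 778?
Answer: -136653/5 ≈ -27331.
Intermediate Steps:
d = -778/5 (d = -⅕*778 = -778/5 ≈ -155.60)
M = 166 (M = 13 + 153 = 166)
-1501 + M*d = -1501 + 166*(-778/5) = -1501 - 129148/5 = -136653/5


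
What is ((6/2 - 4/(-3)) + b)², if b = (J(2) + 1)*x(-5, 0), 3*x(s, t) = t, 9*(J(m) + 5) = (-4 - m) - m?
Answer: 169/9 ≈ 18.778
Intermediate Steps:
J(m) = -49/9 - 2*m/9 (J(m) = -5 + ((-4 - m) - m)/9 = -5 + (-4 - 2*m)/9 = -5 + (-4/9 - 2*m/9) = -49/9 - 2*m/9)
x(s, t) = t/3
b = 0 (b = ((-49/9 - 2/9*2) + 1)*((⅓)*0) = ((-49/9 - 4/9) + 1)*0 = (-53/9 + 1)*0 = -44/9*0 = 0)
((6/2 - 4/(-3)) + b)² = ((6/2 - 4/(-3)) + 0)² = ((6*(½) - 4*(-⅓)) + 0)² = ((3 + 4/3) + 0)² = (13/3 + 0)² = (13/3)² = 169/9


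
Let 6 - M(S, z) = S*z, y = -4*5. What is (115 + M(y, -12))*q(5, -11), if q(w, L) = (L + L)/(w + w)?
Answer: 1309/5 ≈ 261.80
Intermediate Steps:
y = -20
q(w, L) = L/w (q(w, L) = (2*L)/((2*w)) = (2*L)*(1/(2*w)) = L/w)
M(S, z) = 6 - S*z
(115 + M(y, -12))*q(5, -11) = (115 + (6 - 1*(-20)*(-12)))*(-11/5) = (115 + (6 - 240))*(-11*1/5) = (115 - 234)*(-11/5) = -119*(-11/5) = 1309/5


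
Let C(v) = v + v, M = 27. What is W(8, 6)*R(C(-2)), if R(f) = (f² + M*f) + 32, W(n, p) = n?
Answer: -480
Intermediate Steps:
C(v) = 2*v
R(f) = 32 + f² + 27*f (R(f) = (f² + 27*f) + 32 = 32 + f² + 27*f)
W(8, 6)*R(C(-2)) = 8*(32 + (2*(-2))² + 27*(2*(-2))) = 8*(32 + (-4)² + 27*(-4)) = 8*(32 + 16 - 108) = 8*(-60) = -480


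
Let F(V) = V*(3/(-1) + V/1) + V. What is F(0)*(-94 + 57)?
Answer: 0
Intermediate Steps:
F(V) = V + V*(-3 + V) (F(V) = V*(3*(-1) + V*1) + V = V*(-3 + V) + V = V + V*(-3 + V))
F(0)*(-94 + 57) = (0*(-2 + 0))*(-94 + 57) = (0*(-2))*(-37) = 0*(-37) = 0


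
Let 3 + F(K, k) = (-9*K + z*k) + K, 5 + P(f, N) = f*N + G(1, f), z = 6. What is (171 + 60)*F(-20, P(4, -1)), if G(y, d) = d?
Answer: 29337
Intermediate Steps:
P(f, N) = -5 + f + N*f (P(f, N) = -5 + (f*N + f) = -5 + (N*f + f) = -5 + (f + N*f) = -5 + f + N*f)
F(K, k) = -3 - 8*K + 6*k (F(K, k) = -3 + ((-9*K + 6*k) + K) = -3 + (-8*K + 6*k) = -3 - 8*K + 6*k)
(171 + 60)*F(-20, P(4, -1)) = (171 + 60)*(-3 - 8*(-20) + 6*(-5 + 4 - 1*4)) = 231*(-3 + 160 + 6*(-5 + 4 - 4)) = 231*(-3 + 160 + 6*(-5)) = 231*(-3 + 160 - 30) = 231*127 = 29337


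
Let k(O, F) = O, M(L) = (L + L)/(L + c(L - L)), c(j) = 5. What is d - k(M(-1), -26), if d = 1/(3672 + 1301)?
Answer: 4975/9946 ≈ 0.50020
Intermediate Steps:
M(L) = 2*L/(5 + L) (M(L) = (L + L)/(L + 5) = (2*L)/(5 + L) = 2*L/(5 + L))
d = 1/4973 ≈ 0.00020109
d - k(M(-1), -26) = 1/4973 - 2*(-1)/(5 - 1) = 1/4973 - 2*(-1)/4 = 1/4973 - 1*(-1/2) = 1/4973 + 1/2 = 4975/9946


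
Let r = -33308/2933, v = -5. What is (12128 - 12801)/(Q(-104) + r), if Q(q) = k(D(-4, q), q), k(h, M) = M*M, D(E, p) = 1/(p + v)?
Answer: -1973909/31690020 ≈ -0.062288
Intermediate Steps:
D(E, p) = 1/(-5 + p) (D(E, p) = 1/(p - 5) = 1/(-5 + p))
k(h, M) = M**2
Q(q) = q**2
r = -33308/2933 (r = -33308*1/2933 = -33308/2933 ≈ -11.356)
(12128 - 12801)/(Q(-104) + r) = (12128 - 12801)/((-104)**2 - 33308/2933) = -673/(10816 - 33308/2933) = -673/31690020/2933 = -673*2933/31690020 = -1973909/31690020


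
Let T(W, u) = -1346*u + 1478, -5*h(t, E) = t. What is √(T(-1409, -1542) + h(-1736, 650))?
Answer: √51933930/5 ≈ 1441.3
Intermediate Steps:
h(t, E) = -t/5
T(W, u) = 1478 - 1346*u
√(T(-1409, -1542) + h(-1736, 650)) = √((1478 - 1346*(-1542)) - ⅕*(-1736)) = √((1478 + 2075532) + 1736/5) = √(2077010 + 1736/5) = √(10386786/5) = √51933930/5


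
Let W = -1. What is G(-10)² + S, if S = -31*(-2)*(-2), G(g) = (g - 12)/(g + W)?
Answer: -120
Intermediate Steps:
G(g) = (-12 + g)/(-1 + g) (G(g) = (g - 12)/(g - 1) = (-12 + g)/(-1 + g))
S = -124 (S = 62*(-2) = -124)
G(-10)² + S = ((-12 - 10)/(-1 - 10))² - 124 = (-22/(-11))² - 124 = (-1/11*(-22))² - 124 = 2² - 124 = 4 - 124 = -120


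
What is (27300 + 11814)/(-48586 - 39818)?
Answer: -123/278 ≈ -0.44245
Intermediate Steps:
(27300 + 11814)/(-48586 - 39818) = 39114/(-88404) = 39114*(-1/88404) = -123/278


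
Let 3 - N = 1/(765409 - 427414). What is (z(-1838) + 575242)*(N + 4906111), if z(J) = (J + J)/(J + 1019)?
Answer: 60095566959134484842/21293685 ≈ 2.8222e+12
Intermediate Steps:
z(J) = 2*J/(1019 + J) (z(J) = (2*J)/(1019 + J) = 2*J/(1019 + J))
N = 1013984/337995 (N = 3 - 1/(765409 - 427414) = 3 - 1/337995 = 1013984/337995 ≈ 3.0000)
(z(-1838) + 575242)*(N + 4906111) = (2*(-1838)/(1019 - 1838) + 575242)*(1013984/337995 + 4906111) = (2*(-1838)/(-819) + 575242)*(1658242001429/337995) = (2*(-1838)*(-1/819) + 575242)*(1658242001429/337995) = (3676/819 + 575242)*(1658242001429/337995) = (471126874/819)*(1658242001429/337995) = 60095566959134484842/21293685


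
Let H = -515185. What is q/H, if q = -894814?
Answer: 894814/515185 ≈ 1.7369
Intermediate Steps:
q/H = -894814/(-515185) = -894814*(-1/515185) = 894814/515185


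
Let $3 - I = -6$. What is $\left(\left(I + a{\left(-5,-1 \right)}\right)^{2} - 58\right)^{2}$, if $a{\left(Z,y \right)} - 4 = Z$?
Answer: $36$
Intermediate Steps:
$I = 9$ ($I = 3 - -6 = 3 + 6 = 9$)
$a{\left(Z,y \right)} = 4 + Z$
$\left(\left(I + a{\left(-5,-1 \right)}\right)^{2} - 58\right)^{2} = \left(\left(9 + \left(4 - 5\right)\right)^{2} - 58\right)^{2} = \left(\left(9 - 1\right)^{2} - 58\right)^{2} = \left(8^{2} - 58\right)^{2} = \left(64 - 58\right)^{2} = 6^{2} = 36$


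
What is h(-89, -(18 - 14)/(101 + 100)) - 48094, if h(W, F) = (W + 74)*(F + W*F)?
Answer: -3224058/67 ≈ -48120.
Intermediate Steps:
h(W, F) = (74 + W)*(F + F*W)
h(-89, -(18 - 14)/(101 + 100)) - 48094 = (-(18 - 14)/(101 + 100))*(74 + (-89)**2 + 75*(-89)) - 48094 = (-4/201)*(74 + 7921 - 6675) - 48094 = -4/201*1320 - 48094 = -1760/67 - 48094 = -3224058/67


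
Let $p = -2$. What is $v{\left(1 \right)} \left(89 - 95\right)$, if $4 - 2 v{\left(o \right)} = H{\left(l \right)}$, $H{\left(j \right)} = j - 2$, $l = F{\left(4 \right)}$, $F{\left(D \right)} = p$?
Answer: $-24$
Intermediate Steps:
$F{\left(D \right)} = -2$
$l = -2$
$H{\left(j \right)} = -2 + j$ ($H{\left(j \right)} = j - 2 = -2 + j$)
$v{\left(o \right)} = 4$ ($v{\left(o \right)} = 2 - \frac{-2 - 2}{2} = 2 - -2 = 2 + 2 = 4$)
$v{\left(1 \right)} \left(89 - 95\right) = 4 \left(89 - 95\right) = 4 \left(-6\right) = -24$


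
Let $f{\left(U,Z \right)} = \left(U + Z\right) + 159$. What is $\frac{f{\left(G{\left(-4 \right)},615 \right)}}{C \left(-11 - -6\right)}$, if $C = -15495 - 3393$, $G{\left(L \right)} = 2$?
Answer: $\frac{97}{11805} \approx 0.0082169$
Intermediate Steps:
$f{\left(U,Z \right)} = 159 + U + Z$
$C = -18888$ ($C = -15495 - 3393 = -18888$)
$\frac{f{\left(G{\left(-4 \right)},615 \right)}}{C \left(-11 - -6\right)} = \frac{159 + 2 + 615}{\left(-18888\right) \left(-11 - -6\right)} = \frac{776}{\left(-18888\right) \left(-11 + 6\right)} = \frac{776}{\left(-18888\right) \left(-5\right)} = \frac{776}{94440} = 776 \cdot \frac{1}{94440} = \frac{97}{11805}$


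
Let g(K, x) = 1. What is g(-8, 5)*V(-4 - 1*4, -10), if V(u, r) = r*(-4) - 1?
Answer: 39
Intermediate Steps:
V(u, r) = -1 - 4*r (V(u, r) = -4*r - 1 = -1 - 4*r)
g(-8, 5)*V(-4 - 1*4, -10) = 1*(-1 - 4*(-10)) = 1*(-1 + 40) = 1*39 = 39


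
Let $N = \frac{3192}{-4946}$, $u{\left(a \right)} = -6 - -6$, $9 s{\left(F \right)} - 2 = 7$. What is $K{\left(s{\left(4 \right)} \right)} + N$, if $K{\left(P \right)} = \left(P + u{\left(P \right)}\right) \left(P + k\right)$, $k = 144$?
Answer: $\frac{356989}{2473} \approx 144.35$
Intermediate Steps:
$s{\left(F \right)} = 1$ ($s{\left(F \right)} = \frac{2}{9} + \frac{1}{9} \cdot 7 = \frac{2}{9} + \frac{7}{9} = 1$)
$u{\left(a \right)} = 0$ ($u{\left(a \right)} = -6 + 6 = 0$)
$N = - \frac{1596}{2473}$ ($N = 3192 \left(- \frac{1}{4946}\right) = - \frac{1596}{2473} \approx -0.64537$)
$K{\left(P \right)} = P \left(144 + P\right)$ ($K{\left(P \right)} = \left(P + 0\right) \left(P + 144\right) = P \left(144 + P\right)$)
$K{\left(s{\left(4 \right)} \right)} + N = 1 \left(144 + 1\right) - \frac{1596}{2473} = 1 \cdot 145 - \frac{1596}{2473} = 145 - \frac{1596}{2473} = \frac{356989}{2473}$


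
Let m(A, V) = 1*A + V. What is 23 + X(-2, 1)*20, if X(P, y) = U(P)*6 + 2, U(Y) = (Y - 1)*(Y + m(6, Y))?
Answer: -657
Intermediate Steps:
m(A, V) = A + V
U(Y) = (-1 + Y)*(6 + 2*Y) (U(Y) = (Y - 1)*(Y + (6 + Y)) = (-1 + Y)*(6 + 2*Y))
X(P, y) = -34 + 12*P**2 + 24*P (X(P, y) = (-6 + 2*P**2 + 4*P)*6 + 2 = (-36 + 12*P**2 + 24*P) + 2 = -34 + 12*P**2 + 24*P)
23 + X(-2, 1)*20 = 23 + (-34 + 12*(-2)**2 + 24*(-2))*20 = 23 + (-34 + 12*4 - 48)*20 = 23 + (-34 + 48 - 48)*20 = 23 - 34*20 = 23 - 680 = -657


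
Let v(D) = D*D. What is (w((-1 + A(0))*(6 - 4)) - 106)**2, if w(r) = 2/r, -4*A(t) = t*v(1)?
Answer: 11449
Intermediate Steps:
v(D) = D**2
A(t) = -t/4 (A(t) = -t*1**2/4 = -t/4)
(w((-1 + A(0))*(6 - 4)) - 106)**2 = (2/(((-1 - 1/4*0)*(6 - 4))) - 106)**2 = (2/(((-1 + 0)*2)) - 106)**2 = (2/((-1*2)) - 106)**2 = (2/(-2) - 106)**2 = (2*(-1/2) - 106)**2 = (-1 - 106)**2 = (-107)**2 = 11449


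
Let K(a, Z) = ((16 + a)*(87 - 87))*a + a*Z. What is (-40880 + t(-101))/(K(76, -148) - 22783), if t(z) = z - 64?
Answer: 41045/34031 ≈ 1.2061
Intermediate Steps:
t(z) = -64 + z
K(a, Z) = Z*a (K(a, Z) = ((16 + a)*0)*a + Z*a = 0*a + Z*a = 0 + Z*a = Z*a)
(-40880 + t(-101))/(K(76, -148) - 22783) = (-40880 + (-64 - 101))/(-148*76 - 22783) = (-40880 - 165)/(-11248 - 22783) = -41045/(-34031) = -41045*(-1/34031) = 41045/34031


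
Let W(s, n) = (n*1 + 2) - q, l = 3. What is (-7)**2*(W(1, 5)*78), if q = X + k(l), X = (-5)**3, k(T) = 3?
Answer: 493038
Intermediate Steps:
X = -125
q = -122 (q = -125 + 3 = -122)
W(s, n) = 124 + n (W(s, n) = (n*1 + 2) - 1*(-122) = (n + 2) + 122 = (2 + n) + 122 = 124 + n)
(-7)**2*(W(1, 5)*78) = (-7)**2*((124 + 5)*78) = 49*(129*78) = 49*10062 = 493038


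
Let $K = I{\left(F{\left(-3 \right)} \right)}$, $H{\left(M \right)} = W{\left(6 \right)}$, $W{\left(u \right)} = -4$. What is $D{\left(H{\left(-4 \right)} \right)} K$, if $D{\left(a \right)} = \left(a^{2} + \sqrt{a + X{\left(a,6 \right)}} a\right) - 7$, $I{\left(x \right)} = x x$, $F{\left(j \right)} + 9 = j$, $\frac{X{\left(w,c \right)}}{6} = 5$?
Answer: $1296 - 576 \sqrt{26} \approx -1641.0$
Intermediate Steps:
$X{\left(w,c \right)} = 30$ ($X{\left(w,c \right)} = 6 \cdot 5 = 30$)
$F{\left(j \right)} = -9 + j$
$H{\left(M \right)} = -4$
$I{\left(x \right)} = x^{2}$
$K = 144$ ($K = \left(-9 - 3\right)^{2} = \left(-12\right)^{2} = 144$)
$D{\left(a \right)} = -7 + a^{2} + a \sqrt{30 + a}$ ($D{\left(a \right)} = \left(a^{2} + \sqrt{a + 30} a\right) - 7 = \left(a^{2} + \sqrt{30 + a} a\right) - 7 = \left(a^{2} + a \sqrt{30 + a}\right) - 7 = -7 + a^{2} + a \sqrt{30 + a}$)
$D{\left(H{\left(-4 \right)} \right)} K = \left(-7 + \left(-4\right)^{2} - 4 \sqrt{30 - 4}\right) 144 = \left(-7 + 16 - 4 \sqrt{26}\right) 144 = \left(9 - 4 \sqrt{26}\right) 144 = 1296 - 576 \sqrt{26}$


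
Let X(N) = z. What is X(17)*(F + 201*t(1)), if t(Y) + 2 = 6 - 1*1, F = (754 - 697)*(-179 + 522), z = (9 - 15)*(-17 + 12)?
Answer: 604620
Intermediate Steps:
z = 30 (z = -6*(-5) = 30)
X(N) = 30
F = 19551 (F = 57*343 = 19551)
t(Y) = 3 (t(Y) = -2 + (6 - 1*1) = -2 + (6 - 1) = -2 + 5 = 3)
X(17)*(F + 201*t(1)) = 30*(19551 + 201*3) = 30*(19551 + 603) = 30*20154 = 604620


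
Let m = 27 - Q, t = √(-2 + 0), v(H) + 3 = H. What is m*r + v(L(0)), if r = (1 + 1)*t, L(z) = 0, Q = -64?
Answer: -3 + 182*I*√2 ≈ -3.0 + 257.39*I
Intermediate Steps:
v(H) = -3 + H
t = I*√2 (t = √(-2) = I*√2 ≈ 1.4142*I)
r = 2*I*√2 (r = (1 + 1)*(I*√2) = 2*(I*√2) = 2*I*√2 ≈ 2.8284*I)
m = 91 (m = 27 - 1*(-64) = 27 + 64 = 91)
m*r + v(L(0)) = 91*(2*I*√2) + (-3 + 0) = 182*I*√2 - 3 = -3 + 182*I*√2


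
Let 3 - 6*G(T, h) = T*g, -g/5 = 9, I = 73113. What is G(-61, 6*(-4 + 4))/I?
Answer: -457/73113 ≈ -0.0062506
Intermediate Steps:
g = -45 (g = -5*9 = -45)
G(T, h) = 1/2 + 15*T/2 (G(T, h) = 1/2 - T*(-45)/6 = 1/2 - (-15)*T/2 = 1/2 + 15*T/2)
G(-61, 6*(-4 + 4))/I = (1/2 + (15/2)*(-61))/73113 = (1/2 - 915/2)*(1/73113) = -457*1/73113 = -457/73113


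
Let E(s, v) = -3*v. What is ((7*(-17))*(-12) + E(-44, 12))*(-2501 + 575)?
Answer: -2680992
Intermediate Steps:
((7*(-17))*(-12) + E(-44, 12))*(-2501 + 575) = ((7*(-17))*(-12) - 3*12)*(-2501 + 575) = (-119*(-12) - 36)*(-1926) = (1428 - 36)*(-1926) = 1392*(-1926) = -2680992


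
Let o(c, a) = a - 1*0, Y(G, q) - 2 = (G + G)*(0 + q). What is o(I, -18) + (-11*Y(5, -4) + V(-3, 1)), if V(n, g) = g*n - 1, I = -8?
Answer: 396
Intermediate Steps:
Y(G, q) = 2 + 2*G*q (Y(G, q) = 2 + (G + G)*(0 + q) = 2 + (2*G)*q = 2 + 2*G*q)
o(c, a) = a (o(c, a) = a + 0 = a)
V(n, g) = -1 + g*n
o(I, -18) + (-11*Y(5, -4) + V(-3, 1)) = -18 + (-11*(2 + 2*5*(-4)) + (-1 + 1*(-3))) = -18 + (-11*(2 - 40) + (-1 - 3)) = -18 + (-11*(-38) - 4) = -18 + (418 - 4) = -18 + 414 = 396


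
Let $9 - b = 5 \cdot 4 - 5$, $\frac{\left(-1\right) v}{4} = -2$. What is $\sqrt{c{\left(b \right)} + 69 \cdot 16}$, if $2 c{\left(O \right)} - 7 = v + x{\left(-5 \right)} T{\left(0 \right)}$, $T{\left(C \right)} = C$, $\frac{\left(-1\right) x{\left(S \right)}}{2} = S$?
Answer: $\frac{3 \sqrt{494}}{2} \approx 33.339$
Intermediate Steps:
$x{\left(S \right)} = - 2 S$
$v = 8$ ($v = \left(-4\right) \left(-2\right) = 8$)
$b = -6$ ($b = 9 - \left(5 \cdot 4 - 5\right) = 9 - \left(20 - 5\right) = 9 - 15 = -6$)
$c{\left(O \right)} = \frac{15}{2}$ ($c{\left(O \right)} = \frac{7}{2} + \frac{8 + \left(-2\right) \left(-5\right) 0}{2} = \frac{7}{2} + \frac{8 + 10 \cdot 0}{2} = \frac{7}{2} + \frac{8 + 0}{2} = \frac{7}{2} + \frac{1}{2} \cdot 8 = \frac{7}{2} + 4 = \frac{15}{2}$)
$\sqrt{c{\left(b \right)} + 69 \cdot 16} = \sqrt{\frac{15}{2} + 69 \cdot 16} = \sqrt{\frac{15}{2} + 1104} = \sqrt{\frac{2223}{2}} = \frac{3 \sqrt{494}}{2}$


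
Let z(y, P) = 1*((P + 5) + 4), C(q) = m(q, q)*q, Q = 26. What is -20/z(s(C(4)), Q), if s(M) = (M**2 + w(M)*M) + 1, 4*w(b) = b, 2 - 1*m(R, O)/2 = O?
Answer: -4/7 ≈ -0.57143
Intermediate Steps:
m(R, O) = 4 - 2*O
w(b) = b/4
C(q) = q*(4 - 2*q) (C(q) = (4 - 2*q)*q = q*(4 - 2*q))
s(M) = 1 + 5*M**2/4 (s(M) = (M**2 + (M/4)*M) + 1 = (M**2 + M**2/4) + 1 = 5*M**2/4 + 1 = 1 + 5*M**2/4)
z(y, P) = 9 + P (z(y, P) = 1*((5 + P) + 4) = 1*(9 + P) = 9 + P)
-20/z(s(C(4)), Q) = -20/(9 + 26) = -20/35 = -20*1/35 = -4/7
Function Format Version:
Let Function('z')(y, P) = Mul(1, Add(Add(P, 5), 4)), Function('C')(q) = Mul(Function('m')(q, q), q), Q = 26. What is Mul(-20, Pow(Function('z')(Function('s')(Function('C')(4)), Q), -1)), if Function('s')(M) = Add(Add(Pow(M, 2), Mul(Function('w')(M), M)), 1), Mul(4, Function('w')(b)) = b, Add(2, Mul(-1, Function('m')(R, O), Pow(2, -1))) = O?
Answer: Rational(-4, 7) ≈ -0.57143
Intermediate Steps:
Function('m')(R, O) = Add(4, Mul(-2, O))
Function('w')(b) = Mul(Rational(1, 4), b)
Function('C')(q) = Mul(q, Add(4, Mul(-2, q))) (Function('C')(q) = Mul(Add(4, Mul(-2, q)), q) = Mul(q, Add(4, Mul(-2, q))))
Function('s')(M) = Add(1, Mul(Rational(5, 4), Pow(M, 2))) (Function('s')(M) = Add(Add(Pow(M, 2), Mul(Mul(Rational(1, 4), M), M)), 1) = Add(Add(Pow(M, 2), Mul(Rational(1, 4), Pow(M, 2))), 1) = Add(Mul(Rational(5, 4), Pow(M, 2)), 1) = Add(1, Mul(Rational(5, 4), Pow(M, 2))))
Function('z')(y, P) = Add(9, P) (Function('z')(y, P) = Mul(1, Add(Add(5, P), 4)) = Mul(1, Add(9, P)) = Add(9, P))
Mul(-20, Pow(Function('z')(Function('s')(Function('C')(4)), Q), -1)) = Mul(-20, Pow(Add(9, 26), -1)) = Mul(-20, Pow(35, -1)) = Mul(-20, Rational(1, 35)) = Rational(-4, 7)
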